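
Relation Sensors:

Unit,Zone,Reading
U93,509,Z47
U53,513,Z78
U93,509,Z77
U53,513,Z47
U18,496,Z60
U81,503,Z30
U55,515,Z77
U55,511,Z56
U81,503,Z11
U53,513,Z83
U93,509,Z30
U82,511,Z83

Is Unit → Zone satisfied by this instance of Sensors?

No

Unit=U93: 3 rows → Zone = 509, 509, 509 ✓
Unit=U53: 3 rows → Zone = 513, 513, 513 ✓
Unit=U18: 1 row → Zone = 496 ✓
Unit=U81: 2 rows → Zone = 503, 503 ✓
Unit=U55: 2 rows → Zone takes values {515, 511} — violation
Unit=U82: 1 row → Zone = 511 ✓
Two rows agree on Unit but differ on Zone, so Unit → Zone does not hold.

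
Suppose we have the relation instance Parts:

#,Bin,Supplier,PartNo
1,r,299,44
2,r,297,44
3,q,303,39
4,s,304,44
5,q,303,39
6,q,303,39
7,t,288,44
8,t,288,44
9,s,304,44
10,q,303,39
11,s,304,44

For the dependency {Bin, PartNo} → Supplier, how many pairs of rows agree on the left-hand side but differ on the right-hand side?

1

(Bin=r, PartNo=44): violating pairs (1,2) — 1 pair.
(Bin=q, PartNo=39): all 4 rows agree on Supplier — 0 pairs.
(Bin=s, PartNo=44): all 3 rows agree on Supplier — 0 pairs.
(Bin=t, PartNo=44): all 2 rows agree on Supplier — 0 pairs.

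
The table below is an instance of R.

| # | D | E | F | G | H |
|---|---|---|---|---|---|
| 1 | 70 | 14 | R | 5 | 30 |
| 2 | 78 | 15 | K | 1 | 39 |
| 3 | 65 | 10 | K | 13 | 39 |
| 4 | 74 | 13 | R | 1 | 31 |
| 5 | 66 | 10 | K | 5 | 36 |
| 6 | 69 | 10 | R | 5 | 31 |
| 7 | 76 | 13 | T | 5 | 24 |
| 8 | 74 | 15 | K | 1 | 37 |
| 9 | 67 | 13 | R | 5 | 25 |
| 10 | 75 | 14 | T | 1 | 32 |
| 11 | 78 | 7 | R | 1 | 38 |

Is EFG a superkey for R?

No

Rows 2 and 8 have the same EFG value (E=15, F=K, G=1) but are distinct tuples, so EFG does not determine every attribute — not a superkey.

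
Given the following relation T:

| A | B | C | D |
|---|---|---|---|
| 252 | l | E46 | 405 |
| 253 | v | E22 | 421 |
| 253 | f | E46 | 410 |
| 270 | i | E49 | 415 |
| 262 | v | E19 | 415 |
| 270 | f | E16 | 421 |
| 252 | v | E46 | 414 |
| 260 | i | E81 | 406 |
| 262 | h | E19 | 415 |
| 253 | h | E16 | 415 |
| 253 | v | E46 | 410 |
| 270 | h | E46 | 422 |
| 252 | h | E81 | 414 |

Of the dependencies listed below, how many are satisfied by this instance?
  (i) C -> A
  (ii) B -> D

0

(i) C -> A: C=E46: 5 rows → A takes values {252, 253, 270} — violation; C=E16: 2 rows → A takes values {270, 253} — violation; C=E81: 2 rows → A takes values {260, 252} — violation — fails.
(ii) B -> D: B=v: 4 rows → D takes values {421, 415, 414, 410} — violation; B=f: 2 rows → D takes values {410, 421} — violation; B=i: 2 rows → D takes values {415, 406} — violation; B=h: 4 rows → D takes values {415, 422, 414} — violation — fails.
None of the 2 dependencies hold.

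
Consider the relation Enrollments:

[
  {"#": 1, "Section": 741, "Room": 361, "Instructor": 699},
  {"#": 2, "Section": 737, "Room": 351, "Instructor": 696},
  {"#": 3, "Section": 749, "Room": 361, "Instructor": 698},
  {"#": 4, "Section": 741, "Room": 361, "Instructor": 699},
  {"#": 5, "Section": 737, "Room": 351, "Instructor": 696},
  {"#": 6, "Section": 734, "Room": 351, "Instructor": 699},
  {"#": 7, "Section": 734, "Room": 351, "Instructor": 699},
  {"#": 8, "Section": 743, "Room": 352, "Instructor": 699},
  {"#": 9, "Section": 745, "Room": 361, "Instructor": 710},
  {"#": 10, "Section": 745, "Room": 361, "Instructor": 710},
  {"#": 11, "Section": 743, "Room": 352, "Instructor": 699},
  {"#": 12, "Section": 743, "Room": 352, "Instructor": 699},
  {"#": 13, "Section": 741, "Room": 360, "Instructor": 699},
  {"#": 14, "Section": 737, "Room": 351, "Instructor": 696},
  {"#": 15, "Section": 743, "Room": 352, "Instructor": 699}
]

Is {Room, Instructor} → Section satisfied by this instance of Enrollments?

Yes

(Room=361, Instructor=699): rows 1, 4 → Section = 741, 741 ✓
(Room=351, Instructor=696): rows 2, 5, 14 → Section = 737, 737, 737 ✓
(Room=361, Instructor=698): row 3 → Section = 749 ✓
(Room=351, Instructor=699): rows 6, 7 → Section = 734, 734 ✓
(Room=352, Instructor=699): rows 8, 11, 12, 15 → Section = 743, 743, 743, 743 ✓
(Room=361, Instructor=710): rows 9, 10 → Section = 745, 745 ✓
(Room=360, Instructor=699): row 13 → Section = 741 ✓
Every {Room, Instructor} value is associated with a single Section value, so {Room, Instructor} → Section holds.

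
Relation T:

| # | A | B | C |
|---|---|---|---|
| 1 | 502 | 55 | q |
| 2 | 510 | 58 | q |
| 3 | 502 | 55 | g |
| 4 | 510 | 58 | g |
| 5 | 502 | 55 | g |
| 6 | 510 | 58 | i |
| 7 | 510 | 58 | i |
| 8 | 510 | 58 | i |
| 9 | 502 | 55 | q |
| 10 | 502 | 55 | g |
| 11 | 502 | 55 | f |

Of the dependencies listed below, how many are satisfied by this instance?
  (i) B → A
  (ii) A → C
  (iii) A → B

2

(i) B → A: every LHS value maps to a single RHS value — holds.
(ii) A → C: A=502: rows 1, 3, 5, 9, 10, 11 → C takes values {q, g, f} — violation; A=510: rows 2, 4, 6, 7, 8 → C takes values {q, g, i} — violation — fails.
(iii) A → B: every LHS value maps to a single RHS value — holds.
2 of the 3 dependencies hold.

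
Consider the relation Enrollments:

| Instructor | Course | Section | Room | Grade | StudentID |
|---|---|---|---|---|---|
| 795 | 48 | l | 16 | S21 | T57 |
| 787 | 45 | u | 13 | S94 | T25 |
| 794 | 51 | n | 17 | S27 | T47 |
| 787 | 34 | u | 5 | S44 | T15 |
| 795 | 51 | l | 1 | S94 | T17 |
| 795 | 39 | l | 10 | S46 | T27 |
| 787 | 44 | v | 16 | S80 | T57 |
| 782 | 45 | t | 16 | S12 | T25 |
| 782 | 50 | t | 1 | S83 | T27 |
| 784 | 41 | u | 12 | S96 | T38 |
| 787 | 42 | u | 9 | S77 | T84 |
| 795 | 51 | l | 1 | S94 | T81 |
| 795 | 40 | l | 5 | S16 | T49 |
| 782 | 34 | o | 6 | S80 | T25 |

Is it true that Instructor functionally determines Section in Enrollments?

Instructor=795: 5 rows → Section = l, l, l, l, l ✓
Instructor=787: 4 rows → Section takes values {u, v} — violation
Instructor=794: 1 row → Section = n ✓
Instructor=782: 3 rows → Section takes values {t, o} — violation
Instructor=784: 1 row → Section = u ✓
Two rows agree on Instructor but differ on Section, so Instructor -> Section does not hold.

No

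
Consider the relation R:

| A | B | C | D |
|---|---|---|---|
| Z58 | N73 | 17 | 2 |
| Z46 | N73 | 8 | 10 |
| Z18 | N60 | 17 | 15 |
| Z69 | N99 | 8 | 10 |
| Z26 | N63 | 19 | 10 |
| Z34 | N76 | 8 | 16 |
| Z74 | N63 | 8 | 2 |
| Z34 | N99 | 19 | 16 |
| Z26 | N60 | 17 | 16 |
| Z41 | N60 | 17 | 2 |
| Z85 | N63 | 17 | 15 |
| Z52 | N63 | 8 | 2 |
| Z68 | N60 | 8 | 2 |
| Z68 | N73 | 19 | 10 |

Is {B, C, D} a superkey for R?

Two distinct rows share (B=N63, C=8, D=2), so {B, C, D} does not determine every attribute — not a superkey.

No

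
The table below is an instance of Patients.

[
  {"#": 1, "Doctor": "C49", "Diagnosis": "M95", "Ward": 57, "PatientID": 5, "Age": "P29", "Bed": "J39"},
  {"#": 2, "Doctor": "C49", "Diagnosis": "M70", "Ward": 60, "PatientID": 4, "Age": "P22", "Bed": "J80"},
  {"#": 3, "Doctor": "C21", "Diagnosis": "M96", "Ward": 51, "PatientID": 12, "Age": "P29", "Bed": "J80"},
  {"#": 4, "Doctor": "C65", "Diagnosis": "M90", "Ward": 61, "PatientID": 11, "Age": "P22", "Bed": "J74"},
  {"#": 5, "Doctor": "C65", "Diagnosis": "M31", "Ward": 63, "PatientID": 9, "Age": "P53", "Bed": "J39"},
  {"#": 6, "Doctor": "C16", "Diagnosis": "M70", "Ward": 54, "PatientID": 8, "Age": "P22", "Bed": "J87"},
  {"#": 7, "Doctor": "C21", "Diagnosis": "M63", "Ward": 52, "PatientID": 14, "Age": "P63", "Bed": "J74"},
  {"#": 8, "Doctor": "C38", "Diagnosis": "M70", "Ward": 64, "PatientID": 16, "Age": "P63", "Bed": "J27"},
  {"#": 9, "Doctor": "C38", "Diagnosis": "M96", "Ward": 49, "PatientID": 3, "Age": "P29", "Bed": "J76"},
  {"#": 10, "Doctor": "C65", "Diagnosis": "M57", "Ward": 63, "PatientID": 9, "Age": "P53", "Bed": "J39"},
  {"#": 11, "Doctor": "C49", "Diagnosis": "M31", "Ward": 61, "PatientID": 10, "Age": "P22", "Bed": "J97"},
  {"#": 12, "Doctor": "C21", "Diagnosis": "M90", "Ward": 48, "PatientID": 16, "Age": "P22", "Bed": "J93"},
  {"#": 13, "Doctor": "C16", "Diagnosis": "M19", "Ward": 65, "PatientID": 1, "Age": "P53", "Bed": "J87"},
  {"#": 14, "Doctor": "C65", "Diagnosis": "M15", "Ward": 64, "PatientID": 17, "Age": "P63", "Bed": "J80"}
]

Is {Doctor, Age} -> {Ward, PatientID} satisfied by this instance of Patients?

No

(Doctor=C49, Age=P29): row 1 → {Ward,PatientID} = (57, 5) ✓
(Doctor=C49, Age=P22): rows 2, 11 → {Ward,PatientID} takes values {(60, 4), (61, 10)} — violation
(Doctor=C21, Age=P29): row 3 → {Ward,PatientID} = (51, 12) ✓
(Doctor=C65, Age=P22): row 4 → {Ward,PatientID} = (61, 11) ✓
(Doctor=C65, Age=P53): rows 5, 10 → {Ward,PatientID} = (63, 9), (63, 9) ✓
(Doctor=C16, Age=P22): row 6 → {Ward,PatientID} = (54, 8) ✓
(Doctor=C21, Age=P63): row 7 → {Ward,PatientID} = (52, 14) ✓
(Doctor=C38, Age=P63): row 8 → {Ward,PatientID} = (64, 16) ✓
(Doctor=C38, Age=P29): row 9 → {Ward,PatientID} = (49, 3) ✓
(Doctor=C21, Age=P22): row 12 → {Ward,PatientID} = (48, 16) ✓
(Doctor=C16, Age=P53): row 13 → {Ward,PatientID} = (65, 1) ✓
(Doctor=C65, Age=P63): row 14 → {Ward,PatientID} = (64, 17) ✓
Two rows agree on {Doctor, Age} but differ on {Ward, PatientID}, so {Doctor, Age} -> {Ward, PatientID} does not hold.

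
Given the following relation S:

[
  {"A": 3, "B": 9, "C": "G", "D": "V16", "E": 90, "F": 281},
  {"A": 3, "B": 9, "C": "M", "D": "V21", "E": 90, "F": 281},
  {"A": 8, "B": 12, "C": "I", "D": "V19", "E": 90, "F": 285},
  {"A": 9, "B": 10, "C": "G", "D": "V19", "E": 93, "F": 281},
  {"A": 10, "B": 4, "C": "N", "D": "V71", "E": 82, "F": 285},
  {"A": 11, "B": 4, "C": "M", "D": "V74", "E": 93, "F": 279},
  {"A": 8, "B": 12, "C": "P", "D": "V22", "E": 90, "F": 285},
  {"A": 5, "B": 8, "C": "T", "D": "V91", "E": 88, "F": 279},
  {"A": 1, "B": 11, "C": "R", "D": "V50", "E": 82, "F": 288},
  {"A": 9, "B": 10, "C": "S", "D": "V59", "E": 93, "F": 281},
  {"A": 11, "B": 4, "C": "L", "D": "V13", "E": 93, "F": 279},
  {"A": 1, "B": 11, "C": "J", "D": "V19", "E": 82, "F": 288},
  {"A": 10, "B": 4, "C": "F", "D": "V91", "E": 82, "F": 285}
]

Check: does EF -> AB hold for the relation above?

Yes

(E=90, F=281): 2 rows → {A,B} = (3, 9), (3, 9) ✓
(E=90, F=285): 2 rows → {A,B} = (8, 12), (8, 12) ✓
(E=93, F=281): 2 rows → {A,B} = (9, 10), (9, 10) ✓
(E=82, F=285): 2 rows → {A,B} = (10, 4), (10, 4) ✓
(E=93, F=279): 2 rows → {A,B} = (11, 4), (11, 4) ✓
(E=88, F=279): 1 row → {A,B} = (5, 8) ✓
(E=82, F=288): 2 rows → {A,B} = (1, 11), (1, 11) ✓
Every EF value is associated with a single AB value, so EF -> AB holds.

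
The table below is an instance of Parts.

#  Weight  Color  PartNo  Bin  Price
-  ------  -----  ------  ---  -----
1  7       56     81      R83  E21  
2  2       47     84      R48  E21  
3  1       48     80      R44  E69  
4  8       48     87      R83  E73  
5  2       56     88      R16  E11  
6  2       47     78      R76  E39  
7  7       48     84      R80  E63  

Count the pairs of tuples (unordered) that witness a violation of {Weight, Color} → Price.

1

(Weight=2, Color=47): violating pairs (2,6) — 1 pair.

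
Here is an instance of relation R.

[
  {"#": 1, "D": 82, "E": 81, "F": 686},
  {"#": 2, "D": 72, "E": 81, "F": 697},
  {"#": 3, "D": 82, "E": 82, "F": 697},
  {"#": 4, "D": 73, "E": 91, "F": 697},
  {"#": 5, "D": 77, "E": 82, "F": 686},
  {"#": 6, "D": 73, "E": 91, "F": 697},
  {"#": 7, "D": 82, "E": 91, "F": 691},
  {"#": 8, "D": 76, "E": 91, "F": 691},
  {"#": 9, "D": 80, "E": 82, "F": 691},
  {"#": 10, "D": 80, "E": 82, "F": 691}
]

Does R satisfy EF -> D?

No

(E=81, F=686): row 1 → D = 82 ✓
(E=81, F=697): row 2 → D = 72 ✓
(E=82, F=697): row 3 → D = 82 ✓
(E=91, F=697): rows 4, 6 → D = 73, 73 ✓
(E=82, F=686): row 5 → D = 77 ✓
(E=91, F=691): rows 7, 8 → D takes values {82, 76} — violation
(E=82, F=691): rows 9, 10 → D = 80, 80 ✓
Two rows agree on EF but differ on D, so EF -> D does not hold.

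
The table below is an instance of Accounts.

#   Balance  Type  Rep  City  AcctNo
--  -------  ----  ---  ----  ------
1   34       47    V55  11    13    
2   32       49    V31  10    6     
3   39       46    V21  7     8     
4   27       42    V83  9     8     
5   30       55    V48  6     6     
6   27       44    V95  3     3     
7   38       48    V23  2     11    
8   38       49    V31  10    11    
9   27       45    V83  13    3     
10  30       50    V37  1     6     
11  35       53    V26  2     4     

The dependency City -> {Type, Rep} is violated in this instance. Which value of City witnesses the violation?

2

City=11: row 1 → {Type,Rep} = (47, V55) ✓
City=10: rows 2, 8 → {Type,Rep} = (49, V31), (49, V31) ✓
City=7: row 3 → {Type,Rep} = (46, V21) ✓
City=9: row 4 → {Type,Rep} = (42, V83) ✓
City=6: row 5 → {Type,Rep} = (55, V48) ✓
City=3: row 6 → {Type,Rep} = (44, V95) ✓
City=2: rows 7, 11 → {Type,Rep} takes values {(48, V23), (53, V26)} — violation
City=13: row 9 → {Type,Rep} = (45, V83) ✓
City=1: row 10 → {Type,Rep} = (50, V37) ✓
The only City value with inconsistent RHS is City=2.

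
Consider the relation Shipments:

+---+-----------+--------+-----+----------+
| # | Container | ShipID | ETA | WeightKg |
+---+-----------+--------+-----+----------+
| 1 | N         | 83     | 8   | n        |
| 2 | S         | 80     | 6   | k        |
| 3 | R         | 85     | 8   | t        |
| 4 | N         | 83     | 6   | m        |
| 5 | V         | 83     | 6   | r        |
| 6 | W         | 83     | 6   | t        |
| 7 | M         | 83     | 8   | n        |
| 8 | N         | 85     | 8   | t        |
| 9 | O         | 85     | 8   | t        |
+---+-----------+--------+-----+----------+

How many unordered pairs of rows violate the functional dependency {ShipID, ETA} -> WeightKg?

3

(ShipID=83, ETA=8): all 2 rows agree on WeightKg — 0 pairs.
(ShipID=85, ETA=8): all 3 rows agree on WeightKg — 0 pairs.
(ShipID=83, ETA=6): violating pairs (4,5), (4,6), (5,6) — 3 pairs.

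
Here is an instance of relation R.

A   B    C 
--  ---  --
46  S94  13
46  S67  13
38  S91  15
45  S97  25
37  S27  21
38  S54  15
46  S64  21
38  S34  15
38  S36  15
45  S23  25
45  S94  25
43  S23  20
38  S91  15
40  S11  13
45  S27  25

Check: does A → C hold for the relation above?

A=46: 3 rows → C takes values {13, 21} — violation
A=38: 5 rows → C = 15, 15, 15, 15, 15 ✓
A=45: 4 rows → C = 25, 25, 25, 25 ✓
A=37: 1 row → C = 21 ✓
A=43: 1 row → C = 20 ✓
A=40: 1 row → C = 13 ✓
Two rows agree on A but differ on C, so A → C does not hold.

No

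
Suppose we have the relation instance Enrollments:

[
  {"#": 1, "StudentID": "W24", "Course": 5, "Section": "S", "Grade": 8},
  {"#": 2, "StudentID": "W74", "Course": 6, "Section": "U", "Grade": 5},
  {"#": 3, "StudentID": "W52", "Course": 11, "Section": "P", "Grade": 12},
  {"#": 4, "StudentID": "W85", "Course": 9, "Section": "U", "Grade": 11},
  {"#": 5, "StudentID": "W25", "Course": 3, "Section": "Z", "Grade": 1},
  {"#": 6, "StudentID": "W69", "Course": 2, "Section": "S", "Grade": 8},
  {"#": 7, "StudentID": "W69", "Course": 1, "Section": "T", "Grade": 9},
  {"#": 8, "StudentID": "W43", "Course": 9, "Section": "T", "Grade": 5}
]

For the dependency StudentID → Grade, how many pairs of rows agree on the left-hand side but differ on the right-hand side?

1

StudentID=W69: violating pairs (6,7) — 1 pair.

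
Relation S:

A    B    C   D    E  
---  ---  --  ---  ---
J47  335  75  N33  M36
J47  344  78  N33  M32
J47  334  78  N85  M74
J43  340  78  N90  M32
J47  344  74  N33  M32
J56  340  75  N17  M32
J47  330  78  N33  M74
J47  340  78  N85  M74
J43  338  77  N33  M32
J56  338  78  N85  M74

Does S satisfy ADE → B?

(A=J47, D=N33, E=M36): 1 row → B = 335 ✓
(A=J47, D=N33, E=M32): 2 rows → B = 344, 344 ✓
(A=J47, D=N85, E=M74): 2 rows → B takes values {334, 340} — violation
(A=J43, D=N90, E=M32): 1 row → B = 340 ✓
(A=J56, D=N17, E=M32): 1 row → B = 340 ✓
(A=J47, D=N33, E=M74): 1 row → B = 330 ✓
(A=J43, D=N33, E=M32): 1 row → B = 338 ✓
(A=J56, D=N85, E=M74): 1 row → B = 338 ✓
Two rows agree on ADE but differ on B, so ADE → B does not hold.

No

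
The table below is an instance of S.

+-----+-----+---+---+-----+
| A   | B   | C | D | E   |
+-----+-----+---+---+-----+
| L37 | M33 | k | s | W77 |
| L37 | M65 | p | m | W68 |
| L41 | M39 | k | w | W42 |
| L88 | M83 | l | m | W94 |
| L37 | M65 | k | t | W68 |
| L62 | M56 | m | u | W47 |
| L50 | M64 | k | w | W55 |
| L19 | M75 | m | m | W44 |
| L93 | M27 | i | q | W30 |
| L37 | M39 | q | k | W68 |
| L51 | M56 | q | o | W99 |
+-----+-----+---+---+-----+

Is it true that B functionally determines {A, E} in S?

B=M33: 1 row → {A,E} = (L37, W77) ✓
B=M65: 2 rows → {A,E} = (L37, W68), (L37, W68) ✓
B=M39: 2 rows → {A,E} takes values {(L41, W42), (L37, W68)} — violation
B=M83: 1 row → {A,E} = (L88, W94) ✓
B=M56: 2 rows → {A,E} takes values {(L62, W47), (L51, W99)} — violation
B=M64: 1 row → {A,E} = (L50, W55) ✓
B=M75: 1 row → {A,E} = (L19, W44) ✓
B=M27: 1 row → {A,E} = (L93, W30) ✓
Two rows agree on B but differ on {A, E}, so B -> {A, E} does not hold.

No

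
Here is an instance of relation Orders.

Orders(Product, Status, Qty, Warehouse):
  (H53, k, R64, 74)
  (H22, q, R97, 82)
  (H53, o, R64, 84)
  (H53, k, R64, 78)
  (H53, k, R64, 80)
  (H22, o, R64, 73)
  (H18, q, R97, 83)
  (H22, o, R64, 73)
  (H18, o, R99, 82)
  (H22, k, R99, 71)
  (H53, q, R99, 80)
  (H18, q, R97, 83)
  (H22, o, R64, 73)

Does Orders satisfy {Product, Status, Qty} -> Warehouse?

No

(Product=H53, Status=k, Qty=R64): 3 rows → Warehouse takes values {74, 78, 80} — violation
(Product=H22, Status=q, Qty=R97): 1 row → Warehouse = 82 ✓
(Product=H53, Status=o, Qty=R64): 1 row → Warehouse = 84 ✓
(Product=H22, Status=o, Qty=R64): 3 rows → Warehouse = 73, 73, 73 ✓
(Product=H18, Status=q, Qty=R97): 2 rows → Warehouse = 83, 83 ✓
(Product=H18, Status=o, Qty=R99): 1 row → Warehouse = 82 ✓
(Product=H22, Status=k, Qty=R99): 1 row → Warehouse = 71 ✓
(Product=H53, Status=q, Qty=R99): 1 row → Warehouse = 80 ✓
Two rows agree on {Product, Status, Qty} but differ on Warehouse, so {Product, Status, Qty} -> Warehouse does not hold.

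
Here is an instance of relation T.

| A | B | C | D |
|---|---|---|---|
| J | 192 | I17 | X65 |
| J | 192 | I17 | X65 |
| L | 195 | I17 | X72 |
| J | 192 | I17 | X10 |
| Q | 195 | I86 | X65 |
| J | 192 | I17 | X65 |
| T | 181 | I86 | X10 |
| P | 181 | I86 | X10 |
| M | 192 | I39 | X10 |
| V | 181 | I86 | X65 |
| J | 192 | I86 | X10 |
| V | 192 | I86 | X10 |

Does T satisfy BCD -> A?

(B=192, C=I17, D=X65): 3 rows → A = J, J, J ✓
(B=195, C=I17, D=X72): 1 row → A = L ✓
(B=192, C=I17, D=X10): 1 row → A = J ✓
(B=195, C=I86, D=X65): 1 row → A = Q ✓
(B=181, C=I86, D=X10): 2 rows → A takes values {T, P} — violation
(B=192, C=I39, D=X10): 1 row → A = M ✓
(B=181, C=I86, D=X65): 1 row → A = V ✓
(B=192, C=I86, D=X10): 2 rows → A takes values {J, V} — violation
Two rows agree on BCD but differ on A, so BCD -> A does not hold.

No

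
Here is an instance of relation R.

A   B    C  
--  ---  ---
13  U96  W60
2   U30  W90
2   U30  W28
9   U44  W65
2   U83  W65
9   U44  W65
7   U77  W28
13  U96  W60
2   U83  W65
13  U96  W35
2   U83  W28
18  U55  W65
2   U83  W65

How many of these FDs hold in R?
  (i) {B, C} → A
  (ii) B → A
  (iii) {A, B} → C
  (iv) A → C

2

(i) {B, C} → A: every LHS value maps to a single RHS value — holds.
(ii) B → A: every LHS value maps to a single RHS value — holds.
(iii) {A, B} → C: (A=13, B=U96): 3 rows → C takes values {W60, W35} — violation; (A=2, B=U30): 2 rows → C takes values {W90, W28} — violation; (A=2, B=U83): 4 rows → C takes values {W65, W28} — violation — fails.
(iv) A → C: A=13: 3 rows → C takes values {W60, W35} — violation; A=2: 6 rows → C takes values {W90, W28, W65} — violation — fails.
2 of the 4 dependencies hold.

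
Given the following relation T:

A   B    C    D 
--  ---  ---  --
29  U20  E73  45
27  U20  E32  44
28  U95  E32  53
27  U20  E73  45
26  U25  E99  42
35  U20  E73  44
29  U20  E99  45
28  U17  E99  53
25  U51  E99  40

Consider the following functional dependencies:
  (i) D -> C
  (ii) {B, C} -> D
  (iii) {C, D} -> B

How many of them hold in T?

1

(i) D -> C: D=45: 3 rows → C takes values {E73, E99} — violation; D=44: 2 rows → C takes values {E32, E73} — violation; D=53: 2 rows → C takes values {E32, E99} — violation — fails.
(ii) {B, C} -> D: (B=U20, C=E73): 3 rows → D takes values {45, 44} — violation — fails.
(iii) {C, D} -> B: every LHS value maps to a single RHS value — holds.
1 of the 3 dependencies holds.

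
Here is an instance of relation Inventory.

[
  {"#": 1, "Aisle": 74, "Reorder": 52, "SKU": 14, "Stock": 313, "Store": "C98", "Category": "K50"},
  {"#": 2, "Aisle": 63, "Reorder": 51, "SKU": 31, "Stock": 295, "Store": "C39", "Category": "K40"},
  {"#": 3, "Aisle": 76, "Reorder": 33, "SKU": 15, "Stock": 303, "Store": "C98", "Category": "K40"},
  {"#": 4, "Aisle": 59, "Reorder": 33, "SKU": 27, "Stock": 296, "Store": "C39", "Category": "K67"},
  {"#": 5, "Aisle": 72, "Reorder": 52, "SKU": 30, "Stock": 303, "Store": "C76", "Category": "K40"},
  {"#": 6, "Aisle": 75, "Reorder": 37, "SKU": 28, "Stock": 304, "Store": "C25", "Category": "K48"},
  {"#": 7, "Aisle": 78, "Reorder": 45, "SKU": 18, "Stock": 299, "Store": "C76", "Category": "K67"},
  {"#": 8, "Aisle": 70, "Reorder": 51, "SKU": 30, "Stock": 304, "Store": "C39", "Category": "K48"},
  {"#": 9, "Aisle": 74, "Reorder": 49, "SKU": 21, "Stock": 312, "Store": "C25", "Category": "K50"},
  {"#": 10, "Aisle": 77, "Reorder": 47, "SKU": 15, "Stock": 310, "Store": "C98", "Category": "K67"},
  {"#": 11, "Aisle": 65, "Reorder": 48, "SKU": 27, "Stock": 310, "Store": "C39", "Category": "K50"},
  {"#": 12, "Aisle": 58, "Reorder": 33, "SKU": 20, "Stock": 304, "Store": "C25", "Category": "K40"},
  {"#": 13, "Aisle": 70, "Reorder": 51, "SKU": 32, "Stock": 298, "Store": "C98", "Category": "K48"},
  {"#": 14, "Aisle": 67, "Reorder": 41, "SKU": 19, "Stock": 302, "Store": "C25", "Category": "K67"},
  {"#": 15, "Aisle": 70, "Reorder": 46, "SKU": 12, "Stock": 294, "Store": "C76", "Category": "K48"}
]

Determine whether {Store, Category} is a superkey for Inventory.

All 15 rows have distinct {Store, Category} values, so {Store, Category} → (all attributes) holds and {Store, Category} is a superkey.

Yes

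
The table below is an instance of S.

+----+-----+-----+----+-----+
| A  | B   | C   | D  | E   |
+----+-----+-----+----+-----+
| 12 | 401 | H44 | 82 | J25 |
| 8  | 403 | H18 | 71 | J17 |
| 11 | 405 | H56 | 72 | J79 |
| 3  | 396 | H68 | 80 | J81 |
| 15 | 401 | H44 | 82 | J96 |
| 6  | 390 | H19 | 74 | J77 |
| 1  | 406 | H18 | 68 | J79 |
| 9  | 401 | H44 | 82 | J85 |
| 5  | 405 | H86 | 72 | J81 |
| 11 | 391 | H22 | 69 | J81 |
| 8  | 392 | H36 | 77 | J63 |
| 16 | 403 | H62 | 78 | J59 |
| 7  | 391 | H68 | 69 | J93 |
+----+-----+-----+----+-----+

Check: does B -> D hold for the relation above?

B=401: 3 rows → D = 82, 82, 82 ✓
B=403: 2 rows → D takes values {71, 78} — violation
B=405: 2 rows → D = 72, 72 ✓
B=396: 1 row → D = 80 ✓
B=390: 1 row → D = 74 ✓
B=406: 1 row → D = 68 ✓
B=391: 2 rows → D = 69, 69 ✓
B=392: 1 row → D = 77 ✓
Two rows agree on B but differ on D, so B -> D does not hold.

No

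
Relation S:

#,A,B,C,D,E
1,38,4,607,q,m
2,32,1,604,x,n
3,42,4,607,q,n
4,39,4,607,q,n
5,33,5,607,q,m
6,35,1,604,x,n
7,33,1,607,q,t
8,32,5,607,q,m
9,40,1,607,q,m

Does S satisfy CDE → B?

(C=607, D=q, E=m): rows 1, 5, 8, 9 → B takes values {4, 5, 1} — violation
(C=604, D=x, E=n): rows 2, 6 → B = 1, 1 ✓
(C=607, D=q, E=n): rows 3, 4 → B = 4, 4 ✓
(C=607, D=q, E=t): row 7 → B = 1 ✓
Two rows agree on CDE but differ on B, so CDE → B does not hold.

No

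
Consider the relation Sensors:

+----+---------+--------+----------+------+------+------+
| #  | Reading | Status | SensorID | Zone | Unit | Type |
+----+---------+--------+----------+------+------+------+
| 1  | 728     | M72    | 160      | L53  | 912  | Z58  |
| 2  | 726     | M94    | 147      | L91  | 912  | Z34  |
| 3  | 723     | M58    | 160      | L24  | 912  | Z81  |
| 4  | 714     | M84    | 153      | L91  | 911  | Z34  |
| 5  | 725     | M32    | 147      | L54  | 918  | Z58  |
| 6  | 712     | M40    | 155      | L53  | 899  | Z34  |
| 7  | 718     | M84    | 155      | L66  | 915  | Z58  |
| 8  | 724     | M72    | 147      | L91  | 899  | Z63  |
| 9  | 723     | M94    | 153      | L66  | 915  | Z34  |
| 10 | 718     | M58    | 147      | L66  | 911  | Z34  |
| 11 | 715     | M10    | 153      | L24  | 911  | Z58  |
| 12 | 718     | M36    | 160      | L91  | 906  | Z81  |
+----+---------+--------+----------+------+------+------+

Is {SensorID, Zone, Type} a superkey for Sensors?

Yes

All 12 rows have distinct {SensorID, Zone, Type} values, so {SensorID, Zone, Type} → (all attributes) holds and {SensorID, Zone, Type} is a superkey.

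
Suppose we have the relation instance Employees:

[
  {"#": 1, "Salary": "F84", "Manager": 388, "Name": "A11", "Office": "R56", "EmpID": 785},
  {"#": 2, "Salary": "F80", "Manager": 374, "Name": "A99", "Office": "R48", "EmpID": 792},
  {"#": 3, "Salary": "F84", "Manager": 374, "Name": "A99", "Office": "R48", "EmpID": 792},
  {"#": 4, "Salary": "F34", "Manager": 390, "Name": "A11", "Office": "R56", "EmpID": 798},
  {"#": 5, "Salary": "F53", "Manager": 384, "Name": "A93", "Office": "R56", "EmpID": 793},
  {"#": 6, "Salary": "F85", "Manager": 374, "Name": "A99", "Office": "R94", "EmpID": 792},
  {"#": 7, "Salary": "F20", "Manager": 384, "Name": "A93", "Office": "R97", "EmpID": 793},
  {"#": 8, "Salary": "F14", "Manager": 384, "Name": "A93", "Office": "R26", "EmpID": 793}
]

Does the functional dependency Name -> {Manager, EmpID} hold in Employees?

No

Name=A11: rows 1, 4 → {Manager,EmpID} takes values {(388, 785), (390, 798)} — violation
Name=A99: rows 2, 3, 6 → {Manager,EmpID} = (374, 792), (374, 792), (374, 792) ✓
Name=A93: rows 5, 7, 8 → {Manager,EmpID} = (384, 793), (384, 793), (384, 793) ✓
Two rows agree on Name but differ on {Manager, EmpID}, so Name -> {Manager, EmpID} does not hold.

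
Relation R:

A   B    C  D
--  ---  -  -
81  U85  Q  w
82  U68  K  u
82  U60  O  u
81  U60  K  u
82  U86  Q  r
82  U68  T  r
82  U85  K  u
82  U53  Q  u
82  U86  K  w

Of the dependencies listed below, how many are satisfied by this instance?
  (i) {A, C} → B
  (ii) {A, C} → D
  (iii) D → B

0

(i) {A, C} → B: (A=82, C=K): 3 rows → B takes values {U68, U85, U86} — violation; (A=82, C=Q): 2 rows → B takes values {U86, U53} — violation — fails.
(ii) {A, C} → D: (A=82, C=K): 3 rows → D takes values {u, w} — violation; (A=82, C=Q): 2 rows → D takes values {r, u} — violation — fails.
(iii) D → B: D=w: 2 rows → B takes values {U85, U86} — violation; D=u: 5 rows → B takes values {U68, U60, U85, U53} — violation; D=r: 2 rows → B takes values {U86, U68} — violation — fails.
None of the 3 dependencies hold.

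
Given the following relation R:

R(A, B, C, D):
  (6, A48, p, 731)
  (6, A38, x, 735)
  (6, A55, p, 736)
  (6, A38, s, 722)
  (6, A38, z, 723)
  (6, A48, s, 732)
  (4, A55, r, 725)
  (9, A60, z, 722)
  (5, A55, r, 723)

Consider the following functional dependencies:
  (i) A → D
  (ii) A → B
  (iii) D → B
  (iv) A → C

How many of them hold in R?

0

(i) A → D: A=6: 6 rows → D takes values {731, 735, 736, 722, 723, 732} — violation — fails.
(ii) A → B: A=6: 6 rows → B takes values {A48, A38, A55} — violation — fails.
(iii) D → B: D=722: 2 rows → B takes values {A38, A60} — violation; D=723: 2 rows → B takes values {A38, A55} — violation — fails.
(iv) A → C: A=6: 6 rows → C takes values {p, x, s, z} — violation — fails.
None of the 4 dependencies hold.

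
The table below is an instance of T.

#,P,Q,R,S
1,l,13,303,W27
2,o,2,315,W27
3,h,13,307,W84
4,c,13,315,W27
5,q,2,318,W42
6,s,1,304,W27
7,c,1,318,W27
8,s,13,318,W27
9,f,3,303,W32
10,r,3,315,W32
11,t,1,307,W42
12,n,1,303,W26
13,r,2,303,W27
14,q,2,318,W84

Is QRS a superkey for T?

All 14 rows have distinct QRS values, so QRS → (all attributes) holds and QRS is a superkey.

Yes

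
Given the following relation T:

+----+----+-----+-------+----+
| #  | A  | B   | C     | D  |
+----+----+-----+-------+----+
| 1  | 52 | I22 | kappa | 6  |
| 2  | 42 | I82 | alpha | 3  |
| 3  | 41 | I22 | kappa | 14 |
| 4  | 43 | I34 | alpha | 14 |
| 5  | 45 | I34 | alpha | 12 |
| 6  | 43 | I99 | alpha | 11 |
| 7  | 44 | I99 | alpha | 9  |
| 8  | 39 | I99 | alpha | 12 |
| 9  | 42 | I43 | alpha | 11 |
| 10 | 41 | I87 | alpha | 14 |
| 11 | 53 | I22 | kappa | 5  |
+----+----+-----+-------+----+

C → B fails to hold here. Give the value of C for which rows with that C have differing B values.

alpha

C=kappa: rows 1, 3, 11 → B = I22, I22, I22 ✓
C=alpha: rows 2, 4, 5, 6, 7, 8, 9, 10 → B takes values {I82, I34, I99, I43, I87} — violation
The only C value with inconsistent B is C=alpha.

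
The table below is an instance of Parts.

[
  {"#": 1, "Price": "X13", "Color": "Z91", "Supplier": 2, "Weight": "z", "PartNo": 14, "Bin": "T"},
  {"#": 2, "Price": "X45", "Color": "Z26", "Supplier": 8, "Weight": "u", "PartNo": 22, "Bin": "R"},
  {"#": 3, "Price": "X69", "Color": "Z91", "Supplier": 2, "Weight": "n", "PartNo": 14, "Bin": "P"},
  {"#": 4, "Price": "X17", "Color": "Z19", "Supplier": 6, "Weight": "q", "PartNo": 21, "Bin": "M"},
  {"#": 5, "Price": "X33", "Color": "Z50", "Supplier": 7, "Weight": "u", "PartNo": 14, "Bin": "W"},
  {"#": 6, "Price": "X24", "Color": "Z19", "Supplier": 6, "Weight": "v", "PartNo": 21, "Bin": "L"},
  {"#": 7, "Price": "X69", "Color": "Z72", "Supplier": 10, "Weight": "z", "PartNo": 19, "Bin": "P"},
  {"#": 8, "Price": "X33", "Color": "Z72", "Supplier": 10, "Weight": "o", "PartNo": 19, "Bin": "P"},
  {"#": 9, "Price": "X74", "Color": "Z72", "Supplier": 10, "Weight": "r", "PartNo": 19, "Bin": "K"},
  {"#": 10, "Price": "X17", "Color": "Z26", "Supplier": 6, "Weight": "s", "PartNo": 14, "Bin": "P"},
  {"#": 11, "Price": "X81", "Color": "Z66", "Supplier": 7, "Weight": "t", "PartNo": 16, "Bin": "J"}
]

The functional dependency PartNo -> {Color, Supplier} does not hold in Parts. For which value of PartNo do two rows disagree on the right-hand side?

PartNo=14: rows 1, 3, 5, 10 → {Color,Supplier} takes values {(Z91, 2), (Z50, 7), (Z26, 6)} — violation
PartNo=22: row 2 → {Color,Supplier} = (Z26, 8) ✓
PartNo=21: rows 4, 6 → {Color,Supplier} = (Z19, 6), (Z19, 6) ✓
PartNo=19: rows 7, 8, 9 → {Color,Supplier} = (Z72, 10), (Z72, 10), (Z72, 10) ✓
PartNo=16: row 11 → {Color,Supplier} = (Z66, 7) ✓
The only PartNo value with inconsistent RHS is PartNo=14.

14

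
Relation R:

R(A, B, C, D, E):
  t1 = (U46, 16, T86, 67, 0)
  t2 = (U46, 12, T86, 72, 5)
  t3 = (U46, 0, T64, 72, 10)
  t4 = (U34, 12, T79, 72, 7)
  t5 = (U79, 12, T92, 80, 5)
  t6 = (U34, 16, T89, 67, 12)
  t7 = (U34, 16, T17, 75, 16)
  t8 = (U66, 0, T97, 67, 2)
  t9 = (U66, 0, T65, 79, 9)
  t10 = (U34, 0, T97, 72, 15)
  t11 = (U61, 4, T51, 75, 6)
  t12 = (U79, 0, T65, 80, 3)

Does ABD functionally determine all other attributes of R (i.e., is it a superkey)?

Yes

All 12 rows have distinct ABD values, so ABD → (all attributes) holds and ABD is a superkey.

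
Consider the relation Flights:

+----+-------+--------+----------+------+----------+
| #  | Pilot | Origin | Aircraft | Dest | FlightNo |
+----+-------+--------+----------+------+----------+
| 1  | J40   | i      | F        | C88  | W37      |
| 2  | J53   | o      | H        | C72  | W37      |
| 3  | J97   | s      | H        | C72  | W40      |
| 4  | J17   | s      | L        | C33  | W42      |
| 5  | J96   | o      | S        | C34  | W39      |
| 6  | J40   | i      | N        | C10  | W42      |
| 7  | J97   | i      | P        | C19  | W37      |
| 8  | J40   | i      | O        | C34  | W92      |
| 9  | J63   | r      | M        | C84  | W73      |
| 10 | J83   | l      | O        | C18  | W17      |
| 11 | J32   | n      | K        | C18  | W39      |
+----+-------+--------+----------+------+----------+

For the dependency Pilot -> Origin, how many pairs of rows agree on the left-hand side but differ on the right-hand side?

1

Pilot=J40: all 3 rows agree on Origin — 0 pairs.
Pilot=J97: violating pairs (3,7) — 1 pair.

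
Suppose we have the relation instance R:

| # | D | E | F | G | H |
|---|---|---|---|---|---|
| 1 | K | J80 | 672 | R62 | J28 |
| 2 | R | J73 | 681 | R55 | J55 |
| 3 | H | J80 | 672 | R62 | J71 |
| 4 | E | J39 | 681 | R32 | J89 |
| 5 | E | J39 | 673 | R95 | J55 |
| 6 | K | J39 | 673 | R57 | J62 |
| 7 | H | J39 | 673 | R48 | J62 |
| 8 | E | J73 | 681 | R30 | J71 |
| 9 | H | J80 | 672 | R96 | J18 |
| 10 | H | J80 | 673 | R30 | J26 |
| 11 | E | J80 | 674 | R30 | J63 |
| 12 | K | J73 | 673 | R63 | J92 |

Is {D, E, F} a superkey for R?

Rows 3 and 9 have the same {D, E, F} value (D=H, E=J80, F=672) but are distinct tuples, so {D, E, F} does not determine every attribute — not a superkey.

No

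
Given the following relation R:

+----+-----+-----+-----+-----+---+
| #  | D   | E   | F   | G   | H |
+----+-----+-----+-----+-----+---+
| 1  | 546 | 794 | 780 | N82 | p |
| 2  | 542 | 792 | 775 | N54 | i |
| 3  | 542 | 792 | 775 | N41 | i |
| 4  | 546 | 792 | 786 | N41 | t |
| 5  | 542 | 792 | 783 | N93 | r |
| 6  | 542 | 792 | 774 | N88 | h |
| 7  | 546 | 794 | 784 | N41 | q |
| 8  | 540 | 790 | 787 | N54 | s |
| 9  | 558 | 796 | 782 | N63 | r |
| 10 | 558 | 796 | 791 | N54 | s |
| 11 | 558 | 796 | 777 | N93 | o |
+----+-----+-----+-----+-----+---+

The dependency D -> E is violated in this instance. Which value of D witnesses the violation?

D=546: rows 1, 4, 7 → E takes values {794, 792} — violation
D=542: rows 2, 3, 5, 6 → E = 792, 792, 792, 792 ✓
D=540: row 8 → E = 790 ✓
D=558: rows 9, 10, 11 → E = 796, 796, 796 ✓
The only D value with inconsistent E is D=546.

546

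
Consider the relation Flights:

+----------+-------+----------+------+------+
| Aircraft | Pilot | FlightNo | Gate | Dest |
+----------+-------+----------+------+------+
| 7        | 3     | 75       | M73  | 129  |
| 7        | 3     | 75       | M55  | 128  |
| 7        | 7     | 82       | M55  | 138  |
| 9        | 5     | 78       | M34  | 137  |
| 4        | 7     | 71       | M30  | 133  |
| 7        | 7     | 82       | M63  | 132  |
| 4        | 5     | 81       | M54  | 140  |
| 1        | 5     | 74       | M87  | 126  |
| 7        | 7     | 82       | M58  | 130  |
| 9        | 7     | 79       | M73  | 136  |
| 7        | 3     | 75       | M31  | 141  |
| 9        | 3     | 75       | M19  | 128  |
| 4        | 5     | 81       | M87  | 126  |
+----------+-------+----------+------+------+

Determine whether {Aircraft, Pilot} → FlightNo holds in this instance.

Yes

(Aircraft=7, Pilot=3): 3 rows → FlightNo = 75, 75, 75 ✓
(Aircraft=7, Pilot=7): 3 rows → FlightNo = 82, 82, 82 ✓
(Aircraft=9, Pilot=5): 1 row → FlightNo = 78 ✓
(Aircraft=4, Pilot=7): 1 row → FlightNo = 71 ✓
(Aircraft=4, Pilot=5): 2 rows → FlightNo = 81, 81 ✓
(Aircraft=1, Pilot=5): 1 row → FlightNo = 74 ✓
(Aircraft=9, Pilot=7): 1 row → FlightNo = 79 ✓
(Aircraft=9, Pilot=3): 1 row → FlightNo = 75 ✓
Every {Aircraft, Pilot} value is associated with a single FlightNo value, so {Aircraft, Pilot} → FlightNo holds.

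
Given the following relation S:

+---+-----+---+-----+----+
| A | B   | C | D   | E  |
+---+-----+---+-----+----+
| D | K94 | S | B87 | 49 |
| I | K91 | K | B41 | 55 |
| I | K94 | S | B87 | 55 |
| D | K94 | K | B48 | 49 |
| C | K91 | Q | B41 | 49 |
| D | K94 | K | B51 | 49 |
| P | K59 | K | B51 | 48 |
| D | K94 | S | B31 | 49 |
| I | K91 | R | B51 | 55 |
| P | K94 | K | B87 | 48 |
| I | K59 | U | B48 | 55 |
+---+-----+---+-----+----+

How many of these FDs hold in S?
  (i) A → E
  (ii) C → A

(i) A → E: every LHS value maps to a single RHS value — holds.
(ii) C → A: C=S: 3 rows → A takes values {D, I} — violation; C=K: 5 rows → A takes values {I, D, P} — violation — fails.
1 of the 2 dependencies holds.

1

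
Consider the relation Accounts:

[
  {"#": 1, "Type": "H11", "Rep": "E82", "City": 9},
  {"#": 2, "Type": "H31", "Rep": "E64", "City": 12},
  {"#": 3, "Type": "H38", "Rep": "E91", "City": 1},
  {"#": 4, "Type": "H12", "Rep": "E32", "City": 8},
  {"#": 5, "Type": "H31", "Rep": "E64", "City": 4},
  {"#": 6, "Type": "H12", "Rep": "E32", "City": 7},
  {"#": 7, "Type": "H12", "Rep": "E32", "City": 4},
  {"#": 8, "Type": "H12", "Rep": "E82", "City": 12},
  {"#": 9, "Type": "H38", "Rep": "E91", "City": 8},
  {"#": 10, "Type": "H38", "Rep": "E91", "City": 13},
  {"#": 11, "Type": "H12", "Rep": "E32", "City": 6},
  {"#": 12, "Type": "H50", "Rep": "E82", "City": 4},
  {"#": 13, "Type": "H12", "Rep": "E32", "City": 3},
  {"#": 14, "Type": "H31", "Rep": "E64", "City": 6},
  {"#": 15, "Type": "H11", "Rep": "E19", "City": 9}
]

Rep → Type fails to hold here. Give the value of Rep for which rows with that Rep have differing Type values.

E82

Rep=E82: rows 1, 8, 12 → Type takes values {H11, H12, H50} — violation
Rep=E64: rows 2, 5, 14 → Type = H31, H31, H31 ✓
Rep=E91: rows 3, 9, 10 → Type = H38, H38, H38 ✓
Rep=E32: rows 4, 6, 7, 11, 13 → Type = H12, H12, H12, H12, H12 ✓
Rep=E19: row 15 → Type = H11 ✓
The only Rep value with inconsistent Type is Rep=E82.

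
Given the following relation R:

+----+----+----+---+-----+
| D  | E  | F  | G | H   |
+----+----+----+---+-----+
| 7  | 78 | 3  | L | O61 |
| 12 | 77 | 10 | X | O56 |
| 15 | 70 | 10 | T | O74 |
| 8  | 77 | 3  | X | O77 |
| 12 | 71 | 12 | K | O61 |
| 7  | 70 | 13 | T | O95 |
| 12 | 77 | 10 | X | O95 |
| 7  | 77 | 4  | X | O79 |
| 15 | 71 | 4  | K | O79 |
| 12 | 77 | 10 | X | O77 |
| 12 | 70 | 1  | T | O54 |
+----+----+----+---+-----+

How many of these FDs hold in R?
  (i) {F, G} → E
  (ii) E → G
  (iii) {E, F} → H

(i) {F, G} → E: every LHS value maps to a single RHS value — holds.
(ii) E → G: every LHS value maps to a single RHS value — holds.
(iii) {E, F} → H: (E=77, F=10): 3 rows → H takes values {O56, O95, O77} — violation — fails.
2 of the 3 dependencies hold.

2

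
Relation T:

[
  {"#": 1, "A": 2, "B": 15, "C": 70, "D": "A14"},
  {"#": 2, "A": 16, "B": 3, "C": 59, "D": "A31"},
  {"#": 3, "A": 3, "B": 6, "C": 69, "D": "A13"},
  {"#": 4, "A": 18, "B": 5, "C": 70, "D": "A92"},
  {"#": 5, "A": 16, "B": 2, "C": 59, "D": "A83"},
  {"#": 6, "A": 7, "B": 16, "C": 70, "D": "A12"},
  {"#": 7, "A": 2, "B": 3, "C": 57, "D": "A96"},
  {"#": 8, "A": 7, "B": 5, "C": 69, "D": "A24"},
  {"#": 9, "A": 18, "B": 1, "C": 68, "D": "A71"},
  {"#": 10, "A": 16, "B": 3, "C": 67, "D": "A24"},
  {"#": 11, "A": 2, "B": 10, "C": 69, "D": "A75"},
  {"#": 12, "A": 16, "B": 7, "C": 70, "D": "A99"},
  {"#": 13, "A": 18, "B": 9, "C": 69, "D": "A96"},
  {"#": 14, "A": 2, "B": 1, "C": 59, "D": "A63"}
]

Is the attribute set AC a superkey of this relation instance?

No

Rows 2 and 5 have the same AC value (A=16, C=59) but are distinct tuples, so AC does not determine every attribute — not a superkey.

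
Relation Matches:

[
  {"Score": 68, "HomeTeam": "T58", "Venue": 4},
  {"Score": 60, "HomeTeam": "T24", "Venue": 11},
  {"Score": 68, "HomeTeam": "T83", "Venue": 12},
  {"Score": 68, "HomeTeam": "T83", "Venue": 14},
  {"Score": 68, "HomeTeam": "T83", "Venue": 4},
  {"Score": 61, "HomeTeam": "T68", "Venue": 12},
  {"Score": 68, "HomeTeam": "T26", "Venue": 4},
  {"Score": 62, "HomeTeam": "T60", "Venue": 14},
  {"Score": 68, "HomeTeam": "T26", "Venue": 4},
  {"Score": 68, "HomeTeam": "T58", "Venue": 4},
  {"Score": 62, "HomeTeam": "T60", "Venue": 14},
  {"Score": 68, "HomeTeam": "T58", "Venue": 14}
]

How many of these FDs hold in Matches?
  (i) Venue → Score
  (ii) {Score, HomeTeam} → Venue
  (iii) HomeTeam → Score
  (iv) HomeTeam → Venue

1

(i) Venue → Score: Venue=12: 2 rows → Score takes values {68, 61} — violation; Venue=14: 4 rows → Score takes values {68, 62} — violation — fails.
(ii) {Score, HomeTeam} → Venue: (Score=68, HomeTeam=T58): 3 rows → Venue takes values {4, 14} — violation; (Score=68, HomeTeam=T83): 3 rows → Venue takes values {12, 14, 4} — violation — fails.
(iii) HomeTeam → Score: every LHS value maps to a single RHS value — holds.
(iv) HomeTeam → Venue: HomeTeam=T58: 3 rows → Venue takes values {4, 14} — violation; HomeTeam=T83: 3 rows → Venue takes values {12, 14, 4} — violation — fails.
1 of the 4 dependencies holds.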